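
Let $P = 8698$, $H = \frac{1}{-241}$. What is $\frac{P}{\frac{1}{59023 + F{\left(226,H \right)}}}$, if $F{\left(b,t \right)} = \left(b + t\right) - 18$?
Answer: $\frac{124161079660}{241} \approx 5.1519 \cdot 10^{8}$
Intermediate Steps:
$H = - \frac{1}{241} \approx -0.0041494$
$F{\left(b,t \right)} = -18 + b + t$
$\frac{P}{\frac{1}{59023 + F{\left(226,H \right)}}} = \frac{8698}{\frac{1}{59023 - - \frac{50127}{241}}} = \frac{8698}{\frac{1}{59023 + \frac{50127}{241}}} = \frac{8698}{\frac{1}{\frac{14274670}{241}}} = \frac{8698}{\frac{241}{14274670}} = 8698 \cdot \frac{14274670}{241} = \frac{124161079660}{241}$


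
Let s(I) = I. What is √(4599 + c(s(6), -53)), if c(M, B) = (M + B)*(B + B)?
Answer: √9581 ≈ 97.883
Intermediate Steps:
c(M, B) = 2*B*(B + M) (c(M, B) = (B + M)*(2*B) = 2*B*(B + M))
√(4599 + c(s(6), -53)) = √(4599 + 2*(-53)*(-53 + 6)) = √(4599 + 2*(-53)*(-47)) = √(4599 + 4982) = √9581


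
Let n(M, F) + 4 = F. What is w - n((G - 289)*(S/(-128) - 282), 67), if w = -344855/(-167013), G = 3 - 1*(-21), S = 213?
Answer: -1453852/23859 ≈ -60.935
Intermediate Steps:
G = 24 (G = 3 + 21 = 24)
n(M, F) = -4 + F
w = 49265/23859 (w = -344855*(-1/167013) = 49265/23859 ≈ 2.0648)
w - n((G - 289)*(S/(-128) - 282), 67) = 49265/23859 - (-4 + 67) = 49265/23859 - 1*63 = 49265/23859 - 63 = -1453852/23859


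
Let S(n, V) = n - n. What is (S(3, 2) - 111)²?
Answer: 12321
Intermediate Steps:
S(n, V) = 0
(S(3, 2) - 111)² = (0 - 111)² = (-111)² = 12321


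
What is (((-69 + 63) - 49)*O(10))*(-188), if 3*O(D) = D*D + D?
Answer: 1137400/3 ≈ 3.7913e+5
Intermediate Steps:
O(D) = D/3 + D²/3 (O(D) = (D*D + D)/3 = (D² + D)/3 = (D + D²)/3 = D/3 + D²/3)
(((-69 + 63) - 49)*O(10))*(-188) = (((-69 + 63) - 49)*((⅓)*10*(1 + 10)))*(-188) = ((-6 - 49)*((⅓)*10*11))*(-188) = -55*110/3*(-188) = -6050/3*(-188) = 1137400/3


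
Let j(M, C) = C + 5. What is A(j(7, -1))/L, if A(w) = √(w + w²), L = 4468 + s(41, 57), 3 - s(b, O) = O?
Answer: √5/2207 ≈ 0.0010132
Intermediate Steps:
s(b, O) = 3 - O
L = 4414 (L = 4468 + (3 - 1*57) = 4468 + (3 - 57) = 4468 - 54 = 4414)
j(M, C) = 5 + C
A(j(7, -1))/L = √((5 - 1)*(1 + (5 - 1)))/4414 = √(4*(1 + 4))*(1/4414) = √(4*5)*(1/4414) = √20*(1/4414) = (2*√5)*(1/4414) = √5/2207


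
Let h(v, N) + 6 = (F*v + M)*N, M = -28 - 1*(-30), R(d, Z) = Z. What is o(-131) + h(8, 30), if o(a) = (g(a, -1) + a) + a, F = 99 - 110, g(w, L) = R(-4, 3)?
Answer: -2845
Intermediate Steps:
g(w, L) = 3
F = -11
M = 2 (M = -28 + 30 = 2)
h(v, N) = -6 + N*(2 - 11*v) (h(v, N) = -6 + (-11*v + 2)*N = -6 + (2 - 11*v)*N = -6 + N*(2 - 11*v))
o(a) = 3 + 2*a (o(a) = (3 + a) + a = 3 + 2*a)
o(-131) + h(8, 30) = (3 + 2*(-131)) + (-6 + 2*30 - 11*30*8) = (3 - 262) + (-6 + 60 - 2640) = -259 - 2586 = -2845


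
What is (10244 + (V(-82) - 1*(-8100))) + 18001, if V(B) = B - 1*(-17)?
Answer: 36280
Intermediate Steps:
V(B) = 17 + B (V(B) = B + 17 = 17 + B)
(10244 + (V(-82) - 1*(-8100))) + 18001 = (10244 + ((17 - 82) - 1*(-8100))) + 18001 = (10244 + (-65 + 8100)) + 18001 = (10244 + 8035) + 18001 = 18279 + 18001 = 36280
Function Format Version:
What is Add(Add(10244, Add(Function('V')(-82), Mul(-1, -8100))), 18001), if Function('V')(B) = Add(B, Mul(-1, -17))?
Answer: 36280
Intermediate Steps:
Function('V')(B) = Add(17, B) (Function('V')(B) = Add(B, 17) = Add(17, B))
Add(Add(10244, Add(Function('V')(-82), Mul(-1, -8100))), 18001) = Add(Add(10244, Add(Add(17, -82), Mul(-1, -8100))), 18001) = Add(Add(10244, Add(-65, 8100)), 18001) = Add(Add(10244, 8035), 18001) = Add(18279, 18001) = 36280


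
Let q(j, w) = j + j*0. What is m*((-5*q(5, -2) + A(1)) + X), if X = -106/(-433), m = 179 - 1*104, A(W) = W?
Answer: -771450/433 ≈ -1781.6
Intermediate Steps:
m = 75 (m = 179 - 104 = 75)
q(j, w) = j (q(j, w) = j + 0 = j)
X = 106/433 (X = -106*(-1/433) = 106/433 ≈ 0.24480)
m*((-5*q(5, -2) + A(1)) + X) = 75*((-5*5 + 1) + 106/433) = 75*((-25 + 1) + 106/433) = 75*(-24 + 106/433) = 75*(-10286/433) = -771450/433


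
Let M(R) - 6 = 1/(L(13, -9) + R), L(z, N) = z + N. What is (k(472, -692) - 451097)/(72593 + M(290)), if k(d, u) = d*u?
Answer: -228649974/21344107 ≈ -10.713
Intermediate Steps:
L(z, N) = N + z
M(R) = 6 + 1/(4 + R) (M(R) = 6 + 1/((-9 + 13) + R) = 6 + 1/(4 + R))
(k(472, -692) - 451097)/(72593 + M(290)) = (472*(-692) - 451097)/(72593 + (25 + 6*290)/(4 + 290)) = (-326624 - 451097)/(72593 + (25 + 1740)/294) = -777721/(72593 + (1/294)*1765) = -777721/(72593 + 1765/294) = -777721/21344107/294 = -777721*294/21344107 = -228649974/21344107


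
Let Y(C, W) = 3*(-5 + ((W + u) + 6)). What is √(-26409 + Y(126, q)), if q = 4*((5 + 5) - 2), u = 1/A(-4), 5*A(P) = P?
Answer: 3*I*√11695/2 ≈ 162.22*I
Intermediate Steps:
A(P) = P/5
u = -5/4 (u = 1/((⅕)*(-4)) = 1/(-⅘) = -5/4 ≈ -1.2500)
q = 32 (q = 4*(10 - 2) = 4*8 = 32)
Y(C, W) = -¾ + 3*W (Y(C, W) = 3*(-5 + ((W - 5/4) + 6)) = 3*(-5 + ((-5/4 + W) + 6)) = 3*(-5 + (19/4 + W)) = 3*(-¼ + W) = -¾ + 3*W)
√(-26409 + Y(126, q)) = √(-26409 + (-¾ + 3*32)) = √(-26409 + (-¾ + 96)) = √(-26409 + 381/4) = √(-105255/4) = 3*I*√11695/2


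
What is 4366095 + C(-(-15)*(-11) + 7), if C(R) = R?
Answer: 4365937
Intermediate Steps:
4366095 + C(-(-15)*(-11) + 7) = 4366095 + (-(-15)*(-11) + 7) = 4366095 + (-15*11 + 7) = 4366095 + (-165 + 7) = 4366095 - 158 = 4365937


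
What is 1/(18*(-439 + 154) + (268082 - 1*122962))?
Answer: 1/139990 ≈ 7.1434e-6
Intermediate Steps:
1/(18*(-439 + 154) + (268082 - 1*122962)) = 1/(18*(-285) + (268082 - 122962)) = 1/(-5130 + 145120) = 1/139990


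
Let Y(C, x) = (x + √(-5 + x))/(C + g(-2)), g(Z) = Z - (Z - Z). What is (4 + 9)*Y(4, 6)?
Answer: 91/2 ≈ 45.500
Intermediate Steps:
g(Z) = Z (g(Z) = Z - 1*0 = Z + 0 = Z)
Y(C, x) = (x + √(-5 + x))/(-2 + C) (Y(C, x) = (x + √(-5 + x))/(C - 2) = (x + √(-5 + x))/(-2 + C))
(4 + 9)*Y(4, 6) = (4 + 9)*((6 + √(-5 + 6))/(-2 + 4)) = 13*((6 + √1)/2) = 13*((6 + 1)/2) = 13*((½)*7) = 13*(7/2) = 91/2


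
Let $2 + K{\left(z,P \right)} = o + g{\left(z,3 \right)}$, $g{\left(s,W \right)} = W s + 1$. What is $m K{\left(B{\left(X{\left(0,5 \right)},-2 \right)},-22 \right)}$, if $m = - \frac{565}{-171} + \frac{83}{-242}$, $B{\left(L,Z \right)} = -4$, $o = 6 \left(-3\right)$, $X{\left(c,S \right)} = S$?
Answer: $- \frac{3798647}{41382} \approx -91.795$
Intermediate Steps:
$o = -18$
$g{\left(s,W \right)} = 1 + W s$
$K{\left(z,P \right)} = -19 + 3 z$ ($K{\left(z,P \right)} = -2 + \left(-18 + \left(1 + 3 z\right)\right) = -2 + \left(-17 + 3 z\right) = -19 + 3 z$)
$m = \frac{122537}{41382}$ ($m = \left(-565\right) \left(- \frac{1}{171}\right) + 83 \left(- \frac{1}{242}\right) = \frac{565}{171} - \frac{83}{242} = \frac{122537}{41382} \approx 2.9611$)
$m K{\left(B{\left(X{\left(0,5 \right)},-2 \right)},-22 \right)} = \frac{122537 \left(-19 + 3 \left(-4\right)\right)}{41382} = \frac{122537 \left(-19 - 12\right)}{41382} = \frac{122537}{41382} \left(-31\right) = - \frac{3798647}{41382}$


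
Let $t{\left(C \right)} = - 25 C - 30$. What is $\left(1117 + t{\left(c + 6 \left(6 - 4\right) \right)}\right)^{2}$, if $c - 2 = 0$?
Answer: $543169$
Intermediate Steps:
$c = 2$ ($c = 2 + 0 = 2$)
$t{\left(C \right)} = -30 - 25 C$
$\left(1117 + t{\left(c + 6 \left(6 - 4\right) \right)}\right)^{2} = \left(1117 - \left(30 + 25 \left(2 + 6 \left(6 - 4\right)\right)\right)\right)^{2} = \left(1117 - \left(30 + 25 \left(2 + 6 \cdot 2\right)\right)\right)^{2} = \left(1117 - \left(30 + 25 \left(2 + 12\right)\right)\right)^{2} = \left(1117 - 380\right)^{2} = 737^{2} = 543169$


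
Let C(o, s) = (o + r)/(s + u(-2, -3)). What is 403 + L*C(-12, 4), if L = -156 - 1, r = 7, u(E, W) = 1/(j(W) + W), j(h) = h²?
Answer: 2957/5 ≈ 591.40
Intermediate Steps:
u(E, W) = 1/(W + W²) (u(E, W) = 1/(W² + W) = 1/(W + W²))
C(o, s) = (7 + o)/(⅙ + s) (C(o, s) = (o + 7)/(s + 1/((-3)*(1 - 3))) = (7 + o)/(s - ⅓/(-2)) = (7 + o)/(s - ⅓*(-½)) = (7 + o)/(s + ⅙) = (7 + o)/(⅙ + s))
L = -157
403 + L*C(-12, 4) = 403 - 942*(7 - 12)/(1 + 6*4) = 403 - 942*(-5)/(1 + 24) = 403 - 942*(-5)/25 = 403 - 157*(-6/5) = 403 + 942/5 = 2957/5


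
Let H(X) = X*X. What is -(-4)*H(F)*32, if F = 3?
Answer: 1152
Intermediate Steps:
H(X) = X²
-(-4)*H(F)*32 = -(-4)*3²*32 = -(-4)*9*32 = -2*(-18)*32 = 36*32 = 1152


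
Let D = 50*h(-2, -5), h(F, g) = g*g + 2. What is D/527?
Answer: 1350/527 ≈ 2.5617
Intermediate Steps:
h(F, g) = 2 + g**2 (h(F, g) = g**2 + 2 = 2 + g**2)
D = 1350 (D = 50*(2 + (-5)**2) = 50*(2 + 25) = 50*27 = 1350)
D/527 = 1350/527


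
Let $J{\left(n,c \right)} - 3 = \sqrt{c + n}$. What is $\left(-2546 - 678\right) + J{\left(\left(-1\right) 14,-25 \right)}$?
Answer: $-3221 + i \sqrt{39} \approx -3221.0 + 6.245 i$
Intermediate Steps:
$J{\left(n,c \right)} = 3 + \sqrt{c + n}$
$\left(-2546 - 678\right) + J{\left(\left(-1\right) 14,-25 \right)} = \left(-2546 - 678\right) + \left(3 + \sqrt{-25 - 14}\right) = -3224 + \left(3 + \sqrt{-25 - 14}\right) = -3224 + \left(3 + \sqrt{-39}\right) = -3224 + \left(3 + i \sqrt{39}\right) = -3221 + i \sqrt{39}$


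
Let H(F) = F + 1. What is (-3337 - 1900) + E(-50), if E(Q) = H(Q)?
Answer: -5286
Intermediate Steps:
H(F) = 1 + F
E(Q) = 1 + Q
(-3337 - 1900) + E(-50) = (-3337 - 1900) + (1 - 50) = -5237 - 49 = -5286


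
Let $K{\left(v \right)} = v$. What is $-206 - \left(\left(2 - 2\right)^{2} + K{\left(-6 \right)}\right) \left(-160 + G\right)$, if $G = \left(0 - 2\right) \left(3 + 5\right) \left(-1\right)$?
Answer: $-1070$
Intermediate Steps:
$G = 16$ ($G = \left(0 - 2\right) 8 \left(-1\right) = \left(-2\right) \left(-8\right) = 16$)
$-206 - \left(\left(2 - 2\right)^{2} + K{\left(-6 \right)}\right) \left(-160 + G\right) = -206 - \left(\left(2 - 2\right)^{2} - 6\right) \left(-160 + 16\right) = -206 - \left(0^{2} - 6\right) \left(-144\right) = -206 - \left(0 - 6\right) \left(-144\right) = -206 - \left(-6\right) \left(-144\right) = -206 - 864 = -1070$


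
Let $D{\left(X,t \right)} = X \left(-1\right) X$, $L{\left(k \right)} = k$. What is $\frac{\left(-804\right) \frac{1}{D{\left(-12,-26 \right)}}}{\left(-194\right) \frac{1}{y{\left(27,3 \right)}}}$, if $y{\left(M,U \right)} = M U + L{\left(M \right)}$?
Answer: $- \frac{603}{194} \approx -3.1082$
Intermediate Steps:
$y{\left(M,U \right)} = M + M U$ ($y{\left(M,U \right)} = M U + M = M + M U$)
$D{\left(X,t \right)} = - X^{2}$ ($D{\left(X,t \right)} = - X X = - X^{2}$)
$\frac{\left(-804\right) \frac{1}{D{\left(-12,-26 \right)}}}{\left(-194\right) \frac{1}{y{\left(27,3 \right)}}} = \frac{\left(-804\right) \frac{1}{\left(-1\right) \left(-12\right)^{2}}}{\left(-194\right) \frac{1}{27 \left(1 + 3\right)}} = \frac{\left(-804\right) \frac{1}{\left(-1\right) 144}}{\left(-194\right) \frac{1}{27 \cdot 4}} = \frac{\left(-804\right) \frac{1}{-144}}{\left(-194\right) \frac{1}{108}} = \frac{\left(-804\right) \left(- \frac{1}{144}\right)}{\left(-194\right) \frac{1}{108}} = \frac{67}{12 \left(- \frac{97}{54}\right)} = \frac{67}{12} \left(- \frac{54}{97}\right) = - \frac{603}{194}$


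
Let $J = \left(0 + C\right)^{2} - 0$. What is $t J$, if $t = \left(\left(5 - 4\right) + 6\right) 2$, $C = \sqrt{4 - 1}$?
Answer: $42$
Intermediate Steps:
$C = \sqrt{3} \approx 1.732$
$t = 14$ ($t = \left(1 + 6\right) 2 = 7 \cdot 2 = 14$)
$J = 3$ ($J = \left(0 + \sqrt{3}\right)^{2} - 0 = \left(\sqrt{3}\right)^{2} + 0 = 3 + 0 = 3$)
$t J = 14 \cdot 3 = 42$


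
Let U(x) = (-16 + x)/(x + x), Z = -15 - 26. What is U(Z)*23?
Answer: 1311/82 ≈ 15.988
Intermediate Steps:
Z = -41
U(x) = (-16 + x)/(2*x) (U(x) = (-16 + x)/((2*x)) = (-16 + x)*(1/(2*x)) = (-16 + x)/(2*x))
U(Z)*23 = ((1/2)*(-16 - 41)/(-41))*23 = ((1/2)*(-1/41)*(-57))*23 = (57/82)*23 = 1311/82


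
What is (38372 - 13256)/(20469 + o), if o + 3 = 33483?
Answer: 1196/2569 ≈ 0.46555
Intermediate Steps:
o = 33480 (o = -3 + 33483 = 33480)
(38372 - 13256)/(20469 + o) = (38372 - 13256)/(20469 + 33480) = 25116/53949 = 25116*(1/53949) = 1196/2569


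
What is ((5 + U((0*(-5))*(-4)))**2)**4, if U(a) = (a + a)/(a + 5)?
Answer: 390625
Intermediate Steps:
U(a) = 2*a/(5 + a) (U(a) = (2*a)/(5 + a) = 2*a/(5 + a))
((5 + U((0*(-5))*(-4)))**2)**4 = ((5 + 2*((0*(-5))*(-4))/(5 + (0*(-5))*(-4)))**2)**4 = ((5 + 2*(0*(-4))/(5 + 0*(-4)))**2)**4 = ((5 + 2*0/(5 + 0))**2)**4 = ((5 + 2*0/5)**2)**4 = ((5 + 2*0*(1/5))**2)**4 = ((5 + 0)**2)**4 = (5**2)**4 = 25**4 = 390625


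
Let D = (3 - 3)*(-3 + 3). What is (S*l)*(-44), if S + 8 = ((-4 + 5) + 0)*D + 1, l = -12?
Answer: -3696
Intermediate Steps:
D = 0 (D = 0*0 = 0)
S = -7 (S = -8 + (((-4 + 5) + 0)*0 + 1) = -8 + ((1 + 0)*0 + 1) = -8 + (1*0 + 1) = -8 + (0 + 1) = -8 + 1 = -7)
(S*l)*(-44) = -7*(-12)*(-44) = 84*(-44) = -3696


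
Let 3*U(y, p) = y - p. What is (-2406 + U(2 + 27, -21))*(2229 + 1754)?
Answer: -28550144/3 ≈ -9.5167e+6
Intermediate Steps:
U(y, p) = -p/3 + y/3 (U(y, p) = (y - p)/3 = -p/3 + y/3)
(-2406 + U(2 + 27, -21))*(2229 + 1754) = (-2406 + (-⅓*(-21) + (2 + 27)/3))*(2229 + 1754) = (-2406 + (7 + (⅓)*29))*3983 = (-2406 + (7 + 29/3))*3983 = (-2406 + 50/3)*3983 = -7168/3*3983 = -28550144/3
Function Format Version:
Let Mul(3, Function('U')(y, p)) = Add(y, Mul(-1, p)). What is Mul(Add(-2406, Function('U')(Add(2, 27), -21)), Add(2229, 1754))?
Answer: Rational(-28550144, 3) ≈ -9.5167e+6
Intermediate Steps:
Function('U')(y, p) = Add(Mul(Rational(-1, 3), p), Mul(Rational(1, 3), y)) (Function('U')(y, p) = Mul(Rational(1, 3), Add(y, Mul(-1, p))) = Add(Mul(Rational(-1, 3), p), Mul(Rational(1, 3), y)))
Mul(Add(-2406, Function('U')(Add(2, 27), -21)), Add(2229, 1754)) = Mul(Add(-2406, Add(Mul(Rational(-1, 3), -21), Mul(Rational(1, 3), Add(2, 27)))), Add(2229, 1754)) = Mul(Add(-2406, Add(7, Mul(Rational(1, 3), 29))), 3983) = Mul(Add(-2406, Add(7, Rational(29, 3))), 3983) = Mul(Add(-2406, Rational(50, 3)), 3983) = Mul(Rational(-7168, 3), 3983) = Rational(-28550144, 3)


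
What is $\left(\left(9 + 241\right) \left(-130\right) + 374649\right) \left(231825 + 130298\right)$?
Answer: $123900022327$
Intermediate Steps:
$\left(\left(9 + 241\right) \left(-130\right) + 374649\right) \left(231825 + 130298\right) = \left(250 \left(-130\right) + 374649\right) 362123 = \left(-32500 + 374649\right) 362123 = 342149 \cdot 362123 = 123900022327$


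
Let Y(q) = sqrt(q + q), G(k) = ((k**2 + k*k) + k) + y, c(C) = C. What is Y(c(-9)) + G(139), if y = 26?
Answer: 38807 + 3*I*sqrt(2) ≈ 38807.0 + 4.2426*I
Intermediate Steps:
G(k) = 26 + k + 2*k**2 (G(k) = ((k**2 + k*k) + k) + 26 = ((k**2 + k**2) + k) + 26 = (2*k**2 + k) + 26 = (k + 2*k**2) + 26 = 26 + k + 2*k**2)
Y(q) = sqrt(2)*sqrt(q) (Y(q) = sqrt(2*q) = sqrt(2)*sqrt(q))
Y(c(-9)) + G(139) = sqrt(2)*sqrt(-9) + (26 + 139 + 2*139**2) = sqrt(2)*(3*I) + (26 + 139 + 2*19321) = 3*I*sqrt(2) + (26 + 139 + 38642) = 3*I*sqrt(2) + 38807 = 38807 + 3*I*sqrt(2)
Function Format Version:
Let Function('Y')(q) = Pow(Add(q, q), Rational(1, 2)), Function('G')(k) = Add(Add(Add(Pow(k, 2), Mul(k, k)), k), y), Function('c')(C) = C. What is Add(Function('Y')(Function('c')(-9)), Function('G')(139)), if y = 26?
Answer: Add(38807, Mul(3, I, Pow(2, Rational(1, 2)))) ≈ Add(38807., Mul(4.2426, I))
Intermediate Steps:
Function('G')(k) = Add(26, k, Mul(2, Pow(k, 2))) (Function('G')(k) = Add(Add(Add(Pow(k, 2), Mul(k, k)), k), 26) = Add(Add(Add(Pow(k, 2), Pow(k, 2)), k), 26) = Add(Add(Mul(2, Pow(k, 2)), k), 26) = Add(Add(k, Mul(2, Pow(k, 2))), 26) = Add(26, k, Mul(2, Pow(k, 2))))
Function('Y')(q) = Mul(Pow(2, Rational(1, 2)), Pow(q, Rational(1, 2))) (Function('Y')(q) = Pow(Mul(2, q), Rational(1, 2)) = Mul(Pow(2, Rational(1, 2)), Pow(q, Rational(1, 2))))
Add(Function('Y')(Function('c')(-9)), Function('G')(139)) = Add(Mul(Pow(2, Rational(1, 2)), Pow(-9, Rational(1, 2))), Add(26, 139, Mul(2, Pow(139, 2)))) = Add(Mul(Pow(2, Rational(1, 2)), Mul(3, I)), Add(26, 139, Mul(2, 19321))) = Add(Mul(3, I, Pow(2, Rational(1, 2))), Add(26, 139, 38642)) = Add(Mul(3, I, Pow(2, Rational(1, 2))), 38807) = Add(38807, Mul(3, I, Pow(2, Rational(1, 2))))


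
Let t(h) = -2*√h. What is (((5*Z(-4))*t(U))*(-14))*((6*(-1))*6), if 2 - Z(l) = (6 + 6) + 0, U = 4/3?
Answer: 33600*√3 ≈ 58197.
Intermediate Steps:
U = 4/3 (U = 4*(⅓) = 4/3 ≈ 1.3333)
Z(l) = -10 (Z(l) = 2 - ((6 + 6) + 0) = 2 - (12 + 0) = 2 - 1*12 = 2 - 12 = -10)
(((5*Z(-4))*t(U))*(-14))*((6*(-1))*6) = (((5*(-10))*(-4*√3/3))*(-14))*((6*(-1))*6) = (-(-100)*2*√3/3*(-14))*(-6*6) = (-(-200)*√3/3*(-14))*(-36) = ((200*√3/3)*(-14))*(-36) = -2800*√3/3*(-36) = 33600*√3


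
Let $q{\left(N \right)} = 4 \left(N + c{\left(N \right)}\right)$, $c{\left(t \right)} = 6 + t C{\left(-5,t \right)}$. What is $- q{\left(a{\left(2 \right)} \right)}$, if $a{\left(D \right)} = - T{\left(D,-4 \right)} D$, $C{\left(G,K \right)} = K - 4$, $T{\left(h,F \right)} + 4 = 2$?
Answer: $-40$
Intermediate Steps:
$T{\left(h,F \right)} = -2$ ($T{\left(h,F \right)} = -4 + 2 = -2$)
$C{\left(G,K \right)} = -4 + K$ ($C{\left(G,K \right)} = K - 4 = -4 + K$)
$c{\left(t \right)} = 6 + t \left(-4 + t\right)$
$a{\left(D \right)} = 2 D$ ($a{\left(D \right)} = \left(-1\right) \left(-2\right) D = 2 D$)
$q{\left(N \right)} = 24 + 4 N + 4 N \left(-4 + N\right)$ ($q{\left(N \right)} = 4 \left(N + \left(6 + N \left(-4 + N\right)\right)\right) = 4 \left(6 + N + N \left(-4 + N\right)\right) = 24 + 4 N + 4 N \left(-4 + N\right)$)
$- q{\left(a{\left(2 \right)} \right)} = - (24 + 4 \cdot 2 \cdot 2 + 4 \cdot 2 \cdot 2 \left(-4 + 2 \cdot 2\right)) = - (24 + 4 \cdot 4 + 4 \cdot 4 \left(-4 + 4\right)) = - (24 + 16 + 4 \cdot 4 \cdot 0) = - (24 + 16 + 0) = \left(-1\right) 40 = -40$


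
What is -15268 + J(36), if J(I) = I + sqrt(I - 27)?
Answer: -15229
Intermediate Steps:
J(I) = I + sqrt(-27 + I)
-15268 + J(36) = -15268 + (36 + sqrt(-27 + 36)) = -15268 + (36 + sqrt(9)) = -15268 + (36 + 3) = -15268 + 39 = -15229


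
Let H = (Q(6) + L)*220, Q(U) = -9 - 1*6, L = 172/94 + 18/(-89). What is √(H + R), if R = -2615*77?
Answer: I*√3574683481215/4183 ≈ 451.99*I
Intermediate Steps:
L = 6808/4183 (L = 172*(1/94) + 18*(-1/89) = 86/47 - 18/89 = 6808/4183 ≈ 1.6275)
Q(U) = -15 (Q(U) = -9 - 6 = -15)
R = -201355
H = -12306140/4183 (H = (-15 + 6808/4183)*220 = -55937/4183*220 = -12306140/4183 ≈ -2941.9)
√(H + R) = √(-12306140/4183 - 201355) = √(-854574105/4183) = I*√3574683481215/4183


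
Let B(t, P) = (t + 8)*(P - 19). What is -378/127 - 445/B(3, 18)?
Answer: 52357/1397 ≈ 37.478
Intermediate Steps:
B(t, P) = (-19 + P)*(8 + t) (B(t, P) = (8 + t)*(-19 + P) = (-19 + P)*(8 + t))
-378/127 - 445/B(3, 18) = -378/127 - 445/(-152 - 19*3 + 8*18 + 18*3) = -378*1/127 - 445/(-152 - 57 + 144 + 54) = -378/127 - 445/(-11) = -378/127 - 445*(-1/11) = -378/127 + 445/11 = 52357/1397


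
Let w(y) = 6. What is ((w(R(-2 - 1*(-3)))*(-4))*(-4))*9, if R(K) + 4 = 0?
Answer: 864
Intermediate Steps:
R(K) = -4 (R(K) = -4 + 0 = -4)
((w(R(-2 - 1*(-3)))*(-4))*(-4))*9 = ((6*(-4))*(-4))*9 = -24*(-4)*9 = 96*9 = 864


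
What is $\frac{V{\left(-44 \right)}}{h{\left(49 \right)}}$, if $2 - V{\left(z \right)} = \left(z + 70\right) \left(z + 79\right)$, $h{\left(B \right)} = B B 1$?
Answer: $- \frac{908}{2401} \approx -0.37818$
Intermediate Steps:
$h{\left(B \right)} = B^{2}$ ($h{\left(B \right)} = B^{2} \cdot 1 = B^{2}$)
$V{\left(z \right)} = 2 - \left(70 + z\right) \left(79 + z\right)$ ($V{\left(z \right)} = 2 - \left(z + 70\right) \left(z + 79\right) = 2 - \left(70 + z\right) \left(79 + z\right)$)
$\frac{V{\left(-44 \right)}}{h{\left(49 \right)}} = \frac{-5528 - \left(-44\right)^{2} - -6556}{49^{2}} = \frac{-5528 - 1936 + 6556}{2401} = \left(-5528 - 1936 + 6556\right) \frac{1}{2401} = \left(-908\right) \frac{1}{2401} = - \frac{908}{2401}$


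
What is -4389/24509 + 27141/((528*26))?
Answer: 201648859/112153184 ≈ 1.7980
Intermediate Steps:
-4389/24509 + 27141/((528*26)) = -4389*1/24509 + 27141/13728 = -4389/24509 + 27141*(1/13728) = -4389/24509 + 9047/4576 = 201648859/112153184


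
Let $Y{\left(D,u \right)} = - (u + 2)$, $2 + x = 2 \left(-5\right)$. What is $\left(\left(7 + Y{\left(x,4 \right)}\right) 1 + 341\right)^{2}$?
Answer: $116964$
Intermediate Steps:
$x = -12$ ($x = -2 + 2 \left(-5\right) = -2 - 10 = -12$)
$Y{\left(D,u \right)} = -2 - u$ ($Y{\left(D,u \right)} = - (2 + u) = -2 - u$)
$\left(\left(7 + Y{\left(x,4 \right)}\right) 1 + 341\right)^{2} = \left(\left(7 - 6\right) 1 + 341\right)^{2} = \left(1 \cdot 1 + 341\right)^{2} = \left(1 + 341\right)^{2} = 342^{2} = 116964$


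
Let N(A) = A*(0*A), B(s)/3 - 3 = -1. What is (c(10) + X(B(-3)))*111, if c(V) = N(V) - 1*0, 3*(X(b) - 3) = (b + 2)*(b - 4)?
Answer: 925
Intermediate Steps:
B(s) = 6 (B(s) = 9 + 3*(-1) = 9 - 3 = 6)
N(A) = 0 (N(A) = A*0 = 0)
X(b) = 3 + (-4 + b)*(2 + b)/3 (X(b) = 3 + ((b + 2)*(b - 4))/3 = 3 + ((2 + b)*(-4 + b))/3 = 3 + ((-4 + b)*(2 + b))/3 = 3 + (-4 + b)*(2 + b)/3)
c(V) = 0 (c(V) = 0 - 1*0 = 0 + 0 = 0)
(c(10) + X(B(-3)))*111 = (0 + (⅓ - ⅔*6 + (⅓)*6²))*111 = (0 + (⅓ - 4 + (⅓)*36))*111 = (0 + (⅓ - 4 + 12))*111 = (0 + 25/3)*111 = (25/3)*111 = 925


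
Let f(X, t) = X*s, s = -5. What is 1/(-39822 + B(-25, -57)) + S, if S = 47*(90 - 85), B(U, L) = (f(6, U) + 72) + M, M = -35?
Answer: 9356524/39815 ≈ 235.00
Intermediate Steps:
f(X, t) = -5*X (f(X, t) = X*(-5) = -5*X)
B(U, L) = 7 (B(U, L) = (-5*6 + 72) - 35 = (-30 + 72) - 35 = 42 - 35 = 7)
S = 235 (S = 47*5 = 235)
1/(-39822 + B(-25, -57)) + S = 1/(-39822 + 7) + 235 = 1/(-39815) + 235 = -1/39815 + 235 = 9356524/39815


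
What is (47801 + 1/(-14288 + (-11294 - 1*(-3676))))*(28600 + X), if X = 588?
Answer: 15281796320770/10953 ≈ 1.3952e+9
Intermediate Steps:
(47801 + 1/(-14288 + (-11294 - 1*(-3676))))*(28600 + X) = (47801 + 1/(-14288 + (-11294 - 1*(-3676))))*(28600 + 588) = (47801 + 1/(-14288 + (-11294 + 3676)))*29188 = (47801 + 1/(-14288 - 7618))*29188 = (47801 + 1/(-21906))*29188 = (47801 - 1/21906)*29188 = (1047128705/21906)*29188 = 15281796320770/10953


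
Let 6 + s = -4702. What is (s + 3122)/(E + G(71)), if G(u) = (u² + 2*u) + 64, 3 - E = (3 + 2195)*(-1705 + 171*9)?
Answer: -793/185059 ≈ -0.0042851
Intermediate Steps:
s = -4708 (s = -6 - 4702 = -4708)
E = 364871 (E = 3 - (3 + 2195)*(-1705 + 171*9) = 3 - 2198*(-1705 + 1539) = 3 - 2198*(-166) = 3 - 1*(-364868) = 3 + 364868 = 364871)
G(u) = 64 + u² + 2*u
(s + 3122)/(E + G(71)) = (-4708 + 3122)/(364871 + (64 + 71² + 2*71)) = -1586/(364871 + (64 + 5041 + 142)) = -1586/(364871 + 5247) = -1586/370118 = -1586*1/370118 = -793/185059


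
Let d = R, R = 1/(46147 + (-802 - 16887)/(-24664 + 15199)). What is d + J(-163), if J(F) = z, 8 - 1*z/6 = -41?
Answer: 128418928401/436799044 ≈ 294.00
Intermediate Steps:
z = 294 (z = 48 - 6*(-41) = 48 + 246 = 294)
J(F) = 294
R = 9465/436799044 (R = 1/(46147 - 17689/(-9465)) = 1/(46147 - 17689*(-1/9465)) = 1/(46147 + 17689/9465) = 1/(436799044/9465) = 9465/436799044 ≈ 2.1669e-5)
d = 9465/436799044 ≈ 2.1669e-5
d + J(-163) = 9465/436799044 + 294 = 128418928401/436799044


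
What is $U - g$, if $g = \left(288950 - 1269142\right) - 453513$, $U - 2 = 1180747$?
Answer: $2614454$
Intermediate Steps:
$U = 1180749$ ($U = 2 + 1180747 = 1180749$)
$g = -1433705$ ($g = -980192 - 453513 = -1433705$)
$U - g = 1180749 - -1433705 = 1180749 + 1433705 = 2614454$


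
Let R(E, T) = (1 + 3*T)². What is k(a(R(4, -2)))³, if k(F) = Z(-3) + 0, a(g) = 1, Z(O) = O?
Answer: -27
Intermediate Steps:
k(F) = -3 (k(F) = -3 + 0 = -3)
k(a(R(4, -2)))³ = (-3)³ = -27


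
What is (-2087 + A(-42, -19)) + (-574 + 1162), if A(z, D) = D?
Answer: -1518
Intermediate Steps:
(-2087 + A(-42, -19)) + (-574 + 1162) = (-2087 - 19) + (-574 + 1162) = -2106 + 588 = -1518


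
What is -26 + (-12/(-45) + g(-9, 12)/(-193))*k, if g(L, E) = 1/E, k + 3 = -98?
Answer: -612463/11580 ≈ -52.890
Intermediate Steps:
k = -101 (k = -3 - 98 = -101)
-26 + (-12/(-45) + g(-9, 12)/(-193))*k = -26 + (-12/(-45) + 1/(12*(-193)))*(-101) = -26 + (-12*(-1/45) + (1/12)*(-1/193))*(-101) = -26 + (4/15 - 1/2316)*(-101) = -26 + (3083/11580)*(-101) = -26 - 311383/11580 = -612463/11580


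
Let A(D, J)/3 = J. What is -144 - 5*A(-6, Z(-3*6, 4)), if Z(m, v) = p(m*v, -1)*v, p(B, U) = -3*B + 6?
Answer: -13464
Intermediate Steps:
p(B, U) = 6 - 3*B
Z(m, v) = v*(6 - 3*m*v) (Z(m, v) = (6 - 3*m*v)*v = v*(6 - 3*m*v))
A(D, J) = 3*J
-144 - 5*A(-6, Z(-3*6, 4)) = -144 - 15*3*4*(2 - 1*(-3*6)*4) = -144 - 15*3*4*(2 - 1*(-18)*4) = -144 - 15*3*4*(2 + 72) = -144 - 15*3*4*74 = -144 - 15*888 = -144 - 5*2664 = -144 - 13320 = -13464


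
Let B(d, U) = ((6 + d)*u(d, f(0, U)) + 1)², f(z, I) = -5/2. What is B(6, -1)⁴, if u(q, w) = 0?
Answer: 1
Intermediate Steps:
f(z, I) = -5/2 (f(z, I) = -5*½ = -5/2)
B(d, U) = 1 (B(d, U) = ((6 + d)*0 + 1)² = (0 + 1)² = 1² = 1)
B(6, -1)⁴ = 1⁴ = 1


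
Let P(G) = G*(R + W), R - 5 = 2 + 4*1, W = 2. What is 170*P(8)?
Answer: 17680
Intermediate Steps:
R = 11 (R = 5 + (2 + 4*1) = 5 + (2 + 4) = 5 + 6 = 11)
P(G) = 13*G (P(G) = G*(11 + 2) = G*13 = 13*G)
170*P(8) = 170*(13*8) = 170*104 = 17680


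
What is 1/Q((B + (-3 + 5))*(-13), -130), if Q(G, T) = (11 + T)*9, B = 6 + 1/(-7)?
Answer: -1/1071 ≈ -0.00093371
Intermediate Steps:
B = 41/7 (B = 6 - ⅐ = 41/7 ≈ 5.8571)
Q(G, T) = 99 + 9*T
1/Q((B + (-3 + 5))*(-13), -130) = 1/(99 + 9*(-130)) = 1/(99 - 1170) = 1/(-1071) = -1/1071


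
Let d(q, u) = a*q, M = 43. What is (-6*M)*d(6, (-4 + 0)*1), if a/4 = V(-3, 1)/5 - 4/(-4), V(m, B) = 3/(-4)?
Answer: -26316/5 ≈ -5263.2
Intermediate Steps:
V(m, B) = -¾ (V(m, B) = 3*(-¼) = -¾)
a = 17/5 (a = 4*(-¾/5 - 4/(-4)) = 4*(-¾*⅕ - 4*(-¼)) = 4*(-3/20 + 1) = 4*(17/20) = 17/5 ≈ 3.4000)
d(q, u) = 17*q/5
(-6*M)*d(6, (-4 + 0)*1) = (-6*43)*((17/5)*6) = -258*102/5 = -26316/5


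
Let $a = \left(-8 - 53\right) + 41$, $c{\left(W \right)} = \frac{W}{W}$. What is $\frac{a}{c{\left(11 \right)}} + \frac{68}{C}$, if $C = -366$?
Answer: $- \frac{3694}{183} \approx -20.186$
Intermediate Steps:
$c{\left(W \right)} = 1$
$a = -20$ ($a = -61 + 41 = -20$)
$\frac{a}{c{\left(11 \right)}} + \frac{68}{C} = - \frac{20}{1} + \frac{68}{-366} = \left(-20\right) 1 + 68 \left(- \frac{1}{366}\right) = -20 - \frac{34}{183} = - \frac{3694}{183}$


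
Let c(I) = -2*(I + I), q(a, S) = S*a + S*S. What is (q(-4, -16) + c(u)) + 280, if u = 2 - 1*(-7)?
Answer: 564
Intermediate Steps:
q(a, S) = S**2 + S*a (q(a, S) = S*a + S**2 = S**2 + S*a)
u = 9 (u = 2 + 7 = 9)
c(I) = -4*I
(q(-4, -16) + c(u)) + 280 = (-16*(-16 - 4) - 4*9) + 280 = (-16*(-20) - 36) + 280 = (320 - 36) + 280 = 284 + 280 = 564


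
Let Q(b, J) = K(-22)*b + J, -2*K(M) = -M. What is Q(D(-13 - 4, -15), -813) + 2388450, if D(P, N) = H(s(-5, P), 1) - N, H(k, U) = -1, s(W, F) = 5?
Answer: 2387483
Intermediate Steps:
K(M) = M/2 (K(M) = -(-1)*M/2 = M/2)
D(P, N) = -1 - N
Q(b, J) = J - 11*b (Q(b, J) = ((½)*(-22))*b + J = -11*b + J = J - 11*b)
Q(D(-13 - 4, -15), -813) + 2388450 = (-813 - 11*(-1 - 1*(-15))) + 2388450 = (-813 - 11*(-1 + 15)) + 2388450 = (-813 - 11*14) + 2388450 = (-813 - 154) + 2388450 = -967 + 2388450 = 2387483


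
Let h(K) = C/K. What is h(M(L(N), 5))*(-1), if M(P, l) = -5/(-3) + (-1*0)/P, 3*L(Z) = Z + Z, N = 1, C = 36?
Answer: -108/5 ≈ -21.600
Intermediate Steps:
L(Z) = 2*Z/3 (L(Z) = (Z + Z)/3 = (2*Z)/3 = 2*Z/3)
M(P, l) = 5/3 (M(P, l) = -5*(-⅓) + 0/P = 5/3 + 0 = 5/3)
h(K) = 36/K
h(M(L(N), 5))*(-1) = (36/(5/3))*(-1) = (36*(⅗))*(-1) = (108/5)*(-1) = -108/5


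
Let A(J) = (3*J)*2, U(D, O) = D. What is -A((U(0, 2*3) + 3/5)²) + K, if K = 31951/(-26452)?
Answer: -2227183/661300 ≈ -3.3679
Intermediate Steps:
K = -31951/26452 (K = 31951*(-1/26452) = -31951/26452 ≈ -1.2079)
A(J) = 6*J
-A((U(0, 2*3) + 3/5)²) + K = -6*(0 + 3/5)² - 31951/26452 = -6*(0 + 3*(⅕))² - 31951/26452 = -6*(0 + ⅗)² - 31951/26452 = -6*(⅗)² - 31951/26452 = -6*9/25 - 31951/26452 = -1*54/25 - 31951/26452 = -54/25 - 31951/26452 = -2227183/661300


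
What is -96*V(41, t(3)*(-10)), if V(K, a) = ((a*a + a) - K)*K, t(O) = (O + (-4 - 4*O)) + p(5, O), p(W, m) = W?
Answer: -25343904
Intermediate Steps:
t(O) = 1 - 3*O (t(O) = (O + (-4 - 4*O)) + 5 = (-4 - 3*O) + 5 = 1 - 3*O)
V(K, a) = K*(a + a² - K) (V(K, a) = ((a² + a) - K)*K = ((a + a²) - K)*K = (a + a² - K)*K = K*(a + a² - K))
-96*V(41, t(3)*(-10)) = -3936*((1 - 3*3)*(-10) + ((1 - 3*3)*(-10))² - 1*41) = -3936*((1 - 9)*(-10) + ((1 - 9)*(-10))² - 41) = -3936*(-8*(-10) + (-8*(-10))² - 41) = -3936*(80 + 80² - 41) = -3936*(80 + 6400 - 41) = -3936*6439 = -96*263999 = -25343904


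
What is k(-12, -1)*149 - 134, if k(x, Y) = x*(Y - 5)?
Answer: 10594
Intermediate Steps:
k(x, Y) = x*(-5 + Y)
k(-12, -1)*149 - 134 = -12*(-5 - 1)*149 - 134 = -12*(-6)*149 - 134 = 72*149 - 134 = 10728 - 134 = 10594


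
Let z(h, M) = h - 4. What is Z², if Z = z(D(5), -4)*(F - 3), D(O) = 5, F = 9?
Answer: 36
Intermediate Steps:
z(h, M) = -4 + h
Z = 6 (Z = (-4 + 5)*(9 - 3) = 1*6 = 6)
Z² = 6² = 36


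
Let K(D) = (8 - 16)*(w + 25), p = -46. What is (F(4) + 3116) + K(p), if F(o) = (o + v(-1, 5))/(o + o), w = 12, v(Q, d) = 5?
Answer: 22569/8 ≈ 2821.1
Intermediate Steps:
F(o) = (5 + o)/(2*o) (F(o) = (o + 5)/(o + o) = (5 + o)/((2*o)) = (5 + o)*(1/(2*o)) = (5 + o)/(2*o))
K(D) = -296 (K(D) = (8 - 16)*(12 + 25) = -8*37 = -296)
(F(4) + 3116) + K(p) = ((½)*(5 + 4)/4 + 3116) - 296 = ((½)*(¼)*9 + 3116) - 296 = (9/8 + 3116) - 296 = 24937/8 - 296 = 22569/8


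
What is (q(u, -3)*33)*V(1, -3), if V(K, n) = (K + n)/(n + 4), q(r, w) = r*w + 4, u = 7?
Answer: 1122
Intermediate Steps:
q(r, w) = 4 + r*w
V(K, n) = (K + n)/(4 + n)
(q(u, -3)*33)*V(1, -3) = ((4 + 7*(-3))*33)*((1 - 3)/(4 - 3)) = ((4 - 21)*33)*(-2/1) = (-17*33)*(1*(-2)) = -561*(-2) = 1122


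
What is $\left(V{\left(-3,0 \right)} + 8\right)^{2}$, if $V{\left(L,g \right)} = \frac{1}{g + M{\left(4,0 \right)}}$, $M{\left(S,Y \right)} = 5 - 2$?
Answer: $\frac{625}{9} \approx 69.444$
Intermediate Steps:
$M{\left(S,Y \right)} = 3$
$V{\left(L,g \right)} = \frac{1}{3 + g}$ ($V{\left(L,g \right)} = \frac{1}{g + 3} = \frac{1}{3 + g}$)
$\left(V{\left(-3,0 \right)} + 8\right)^{2} = \left(\frac{1}{3 + 0} + 8\right)^{2} = \left(\frac{1}{3} + 8\right)^{2} = \left(\frac{25}{3}\right)^{2} = \frac{625}{9}$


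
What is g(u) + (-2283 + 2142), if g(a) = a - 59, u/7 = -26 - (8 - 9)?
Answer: -375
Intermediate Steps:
u = -175 (u = 7*(-26 - (8 - 9)) = 7*(-26 - 1*(-1)) = 7*(-26 + 1) = 7*(-25) = -175)
g(a) = -59 + a
g(u) + (-2283 + 2142) = (-59 - 175) + (-2283 + 2142) = -234 - 141 = -375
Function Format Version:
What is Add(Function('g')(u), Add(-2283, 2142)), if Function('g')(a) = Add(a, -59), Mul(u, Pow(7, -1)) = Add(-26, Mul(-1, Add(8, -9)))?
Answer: -375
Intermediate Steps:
u = -175 (u = Mul(7, Add(-26, Mul(-1, Add(8, -9)))) = Mul(7, Add(-26, Mul(-1, -1))) = Mul(7, Add(-26, 1)) = Mul(7, -25) = -175)
Function('g')(a) = Add(-59, a)
Add(Function('g')(u), Add(-2283, 2142)) = Add(Add(-59, -175), Add(-2283, 2142)) = Add(-234, -141) = -375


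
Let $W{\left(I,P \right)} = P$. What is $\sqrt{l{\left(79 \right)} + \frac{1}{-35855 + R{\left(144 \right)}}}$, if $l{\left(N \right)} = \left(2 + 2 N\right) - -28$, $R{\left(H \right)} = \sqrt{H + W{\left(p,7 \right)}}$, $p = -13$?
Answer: $\frac{\sqrt{6740739 - 188 \sqrt{151}}}{\sqrt{35855 - \sqrt{151}}} \approx 13.711$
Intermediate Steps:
$R{\left(H \right)} = \sqrt{7 + H}$ ($R{\left(H \right)} = \sqrt{H + 7} = \sqrt{7 + H}$)
$l{\left(N \right)} = 30 + 2 N$ ($l{\left(N \right)} = \left(2 + 2 N\right) + 28 = 30 + 2 N$)
$\sqrt{l{\left(79 \right)} + \frac{1}{-35855 + R{\left(144 \right)}}} = \sqrt{\left(30 + 2 \cdot 79\right) + \frac{1}{-35855 + \sqrt{7 + 144}}} = \sqrt{\left(30 + 158\right) + \frac{1}{-35855 + \sqrt{151}}} = \sqrt{188 + \frac{1}{-35855 + \sqrt{151}}}$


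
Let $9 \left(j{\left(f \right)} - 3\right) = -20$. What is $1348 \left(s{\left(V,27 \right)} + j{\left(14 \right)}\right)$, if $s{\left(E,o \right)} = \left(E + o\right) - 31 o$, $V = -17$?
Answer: $- \frac{10023728}{9} \approx -1.1137 \cdot 10^{6}$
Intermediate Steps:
$j{\left(f \right)} = \frac{7}{9}$ ($j{\left(f \right)} = 3 + \frac{1}{9} \left(-20\right) = 3 - \frac{20}{9} = \frac{7}{9}$)
$s{\left(E,o \right)} = E - 30 o$
$1348 \left(s{\left(V,27 \right)} + j{\left(14 \right)}\right) = 1348 \left(\left(-17 - 810\right) + \frac{7}{9}\right) = 1348 \left(-827 + \frac{7}{9}\right) = 1348 \left(- \frac{7436}{9}\right) = - \frac{10023728}{9}$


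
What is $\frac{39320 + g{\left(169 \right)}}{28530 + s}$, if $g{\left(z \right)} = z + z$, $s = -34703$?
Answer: $- \frac{39658}{6173} \approx -6.4244$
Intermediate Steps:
$g{\left(z \right)} = 2 z$
$\frac{39320 + g{\left(169 \right)}}{28530 + s} = \frac{39320 + 2 \cdot 169}{28530 - 34703} = \frac{39320 + 338}{-6173} = 39658 \left(- \frac{1}{6173}\right) = - \frac{39658}{6173}$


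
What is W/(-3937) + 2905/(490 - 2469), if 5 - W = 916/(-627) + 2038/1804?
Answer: -588563588711/400583080722 ≈ -1.4693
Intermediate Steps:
W = 274099/51414 (W = 5 - (916/(-627) + 2038/1804) = 5 - (916*(-1/627) + 2038*(1/1804)) = 5 - (-916/627 + 1019/902) = 5 - 1*(-17029/51414) = 5 + 17029/51414 = 274099/51414 ≈ 5.3312)
W/(-3937) + 2905/(490 - 2469) = (274099/51414)/(-3937) + 2905/(490 - 2469) = (274099/51414)*(-1/3937) + 2905/(-1979) = -274099/202416918 + 2905*(-1/1979) = -274099/202416918 - 2905/1979 = -588563588711/400583080722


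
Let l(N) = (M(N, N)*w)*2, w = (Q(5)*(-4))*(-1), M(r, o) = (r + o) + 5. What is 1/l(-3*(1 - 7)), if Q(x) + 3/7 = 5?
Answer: 7/10496 ≈ 0.00066692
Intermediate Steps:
M(r, o) = 5 + o + r (M(r, o) = (o + r) + 5 = 5 + o + r)
Q(x) = 32/7 (Q(x) = -3/7 + 5 = 32/7)
w = 128/7 (w = ((32/7)*(-4))*(-1) = -128/7*(-1) = 128/7 ≈ 18.286)
l(N) = 1280/7 + 512*N/7 (l(N) = ((5 + N + N)*(128/7))*2 = ((5 + 2*N)*(128/7))*2 = (640/7 + 256*N/7)*2 = 1280/7 + 512*N/7)
1/l(-3*(1 - 7)) = 1/(1280/7 + 512*(-3*(1 - 7))/7) = 1/(1280/7 + 512*(-3*(-6))/7) = 1/(1280/7 + (512/7)*18) = 1/(1280/7 + 9216/7) = 1/(10496/7) = 7/10496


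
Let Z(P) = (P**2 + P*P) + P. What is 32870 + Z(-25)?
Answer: 34095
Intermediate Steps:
Z(P) = P + 2*P**2 (Z(P) = (P**2 + P**2) + P = 2*P**2 + P = P + 2*P**2)
32870 + Z(-25) = 32870 - 25*(1 + 2*(-25)) = 32870 - 25*(1 - 50) = 32870 - 25*(-49) = 32870 + 1225 = 34095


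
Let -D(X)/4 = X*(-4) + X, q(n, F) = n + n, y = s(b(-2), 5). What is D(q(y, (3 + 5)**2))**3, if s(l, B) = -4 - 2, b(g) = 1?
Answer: -2985984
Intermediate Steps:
s(l, B) = -6
y = -6
q(n, F) = 2*n
D(X) = 12*X (D(X) = -4*(X*(-4) + X) = -4*(-4*X + X) = -(-12)*X = 12*X)
D(q(y, (3 + 5)**2))**3 = (12*(2*(-6)))**3 = (12*(-12))**3 = (-144)**3 = -2985984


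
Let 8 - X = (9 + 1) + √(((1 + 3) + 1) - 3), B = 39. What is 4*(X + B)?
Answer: 148 - 4*√2 ≈ 142.34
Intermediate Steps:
X = -2 - √2 (X = 8 - ((9 + 1) + √(((1 + 3) + 1) - 3)) = 8 - (10 + √((4 + 1) - 3)) = 8 - (10 + √(5 - 3)) = 8 - (10 + √2) = 8 + (-10 - √2) = -2 - √2 ≈ -3.4142)
4*(X + B) = 4*((-2 - √2) + 39) = 4*(37 - √2) = 148 - 4*√2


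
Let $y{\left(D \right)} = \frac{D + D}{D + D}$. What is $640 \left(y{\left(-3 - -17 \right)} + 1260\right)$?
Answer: $807040$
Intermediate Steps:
$y{\left(D \right)} = 1$ ($y{\left(D \right)} = \frac{2 D}{2 D} = 2 D \frac{1}{2 D} = 1$)
$640 \left(y{\left(-3 - -17 \right)} + 1260\right) = 640 \left(1 + 1260\right) = 640 \cdot 1261 = 807040$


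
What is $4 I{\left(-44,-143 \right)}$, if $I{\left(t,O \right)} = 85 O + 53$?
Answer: $-48408$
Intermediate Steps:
$I{\left(t,O \right)} = 53 + 85 O$
$4 I{\left(-44,-143 \right)} = 4 \left(53 + 85 \left(-143\right)\right) = 4 \left(53 - 12155\right) = 4 \left(-12102\right) = -48408$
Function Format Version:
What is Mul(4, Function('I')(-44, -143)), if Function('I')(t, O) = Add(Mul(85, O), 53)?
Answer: -48408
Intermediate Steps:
Function('I')(t, O) = Add(53, Mul(85, O))
Mul(4, Function('I')(-44, -143)) = Mul(4, Add(53, Mul(85, -143))) = Mul(4, Add(53, -12155)) = Mul(4, -12102) = -48408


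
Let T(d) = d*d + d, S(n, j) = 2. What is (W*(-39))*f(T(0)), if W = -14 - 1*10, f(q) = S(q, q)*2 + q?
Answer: 3744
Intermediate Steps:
T(d) = d + d² (T(d) = d² + d = d + d²)
f(q) = 4 + q (f(q) = 2*2 + q = 4 + q)
W = -24 (W = -14 - 10 = -24)
(W*(-39))*f(T(0)) = (-24*(-39))*(4 + 0*(1 + 0)) = 936*(4 + 0*1) = 936*(4 + 0) = 936*4 = 3744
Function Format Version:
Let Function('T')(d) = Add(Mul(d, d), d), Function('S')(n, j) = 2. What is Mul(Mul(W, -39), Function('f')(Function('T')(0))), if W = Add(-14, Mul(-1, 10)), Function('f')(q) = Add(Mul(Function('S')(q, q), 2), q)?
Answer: 3744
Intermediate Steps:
Function('T')(d) = Add(d, Pow(d, 2)) (Function('T')(d) = Add(Pow(d, 2), d) = Add(d, Pow(d, 2)))
Function('f')(q) = Add(4, q) (Function('f')(q) = Add(Mul(2, 2), q) = Add(4, q))
W = -24 (W = Add(-14, -10) = -24)
Mul(Mul(W, -39), Function('f')(Function('T')(0))) = Mul(Mul(-24, -39), Add(4, Mul(0, Add(1, 0)))) = Mul(936, Add(4, Mul(0, 1))) = Mul(936, Add(4, 0)) = Mul(936, 4) = 3744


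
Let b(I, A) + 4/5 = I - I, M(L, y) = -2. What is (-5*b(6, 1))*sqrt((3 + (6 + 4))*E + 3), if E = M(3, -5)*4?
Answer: 4*I*sqrt(101) ≈ 40.2*I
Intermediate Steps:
b(I, A) = -4/5 (b(I, A) = -4/5 + (I - I) = -4/5 + 0 = -4/5)
E = -8 (E = -2*4 = -8)
(-5*b(6, 1))*sqrt((3 + (6 + 4))*E + 3) = (-5*(-4/5))*sqrt((3 + (6 + 4))*(-8) + 3) = 4*sqrt((3 + 10)*(-8) + 3) = 4*sqrt(13*(-8) + 3) = 4*sqrt(-104 + 3) = 4*sqrt(-101) = 4*(I*sqrt(101)) = 4*I*sqrt(101)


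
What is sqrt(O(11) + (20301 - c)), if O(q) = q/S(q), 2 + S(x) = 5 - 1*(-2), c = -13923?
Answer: sqrt(855655)/5 ≈ 185.00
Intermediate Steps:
S(x) = 5 (S(x) = -2 + (5 - 1*(-2)) = -2 + (5 + 2) = -2 + 7 = 5)
O(q) = q/5
sqrt(O(11) + (20301 - c)) = sqrt((1/5)*11 + (20301 - 1*(-13923))) = sqrt(11/5 + (20301 + 13923)) = sqrt(11/5 + 34224) = sqrt(171131/5) = sqrt(855655)/5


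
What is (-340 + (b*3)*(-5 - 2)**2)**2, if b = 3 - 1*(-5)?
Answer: 698896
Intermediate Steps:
b = 8 (b = 3 + 5 = 8)
(-340 + (b*3)*(-5 - 2)**2)**2 = (-340 + (8*3)*(-5 - 2)**2)**2 = (-340 + 24*(-7)**2)**2 = (-340 + 24*49)**2 = (-340 + 1176)**2 = 836**2 = 698896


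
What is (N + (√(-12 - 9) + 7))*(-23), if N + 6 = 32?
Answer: -759 - 23*I*√21 ≈ -759.0 - 105.4*I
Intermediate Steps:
N = 26 (N = -6 + 32 = 26)
(N + (√(-12 - 9) + 7))*(-23) = (26 + (√(-12 - 9) + 7))*(-23) = (26 + (√(-21) + 7))*(-23) = (26 + (I*√21 + 7))*(-23) = (26 + (7 + I*√21))*(-23) = (33 + I*√21)*(-23) = -759 - 23*I*√21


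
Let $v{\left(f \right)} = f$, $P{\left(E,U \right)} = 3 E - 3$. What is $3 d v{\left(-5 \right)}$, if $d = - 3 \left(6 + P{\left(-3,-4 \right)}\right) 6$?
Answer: $-1620$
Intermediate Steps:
$P{\left(E,U \right)} = -3 + 3 E$ ($P{\left(E,U \right)} = 3 E + \left(-4 + 1\right) = 3 E - 3 = -3 + 3 E$)
$d = 108$ ($d = - 3 \left(6 + \left(-3 + 3 \left(-3\right)\right)\right) 6 = - 3 \left(6 - 12\right) 6 = - 3 \left(\left(-6\right) 6\right) = \left(-3\right) \left(-36\right) = 108$)
$3 d v{\left(-5 \right)} = 3 \cdot 108 \left(-5\right) = 324 \left(-5\right) = -1620$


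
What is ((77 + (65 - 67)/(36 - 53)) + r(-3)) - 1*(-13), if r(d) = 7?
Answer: 1651/17 ≈ 97.118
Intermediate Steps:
((77 + (65 - 67)/(36 - 53)) + r(-3)) - 1*(-13) = ((77 + (65 - 67)/(36 - 53)) + 7) - 1*(-13) = ((77 - 2/(-17)) + 7) + 13 = ((77 - 2*(-1/17)) + 7) + 13 = ((77 + 2/17) + 7) + 13 = (1311/17 + 7) + 13 = 1430/17 + 13 = 1651/17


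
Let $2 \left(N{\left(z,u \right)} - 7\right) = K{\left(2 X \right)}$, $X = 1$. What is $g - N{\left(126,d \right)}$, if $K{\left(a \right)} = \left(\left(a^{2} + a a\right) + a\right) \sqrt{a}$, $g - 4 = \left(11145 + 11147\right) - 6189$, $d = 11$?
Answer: $16100 - 5 \sqrt{2} \approx 16093.0$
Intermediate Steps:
$g = 16107$ ($g = 4 + \left(\left(11145 + 11147\right) - 6189\right) = 4 + \left(22292 - 6189\right) = 4 + 16103 = 16107$)
$K{\left(a \right)} = \sqrt{a} \left(a + 2 a^{2}\right)$ ($K{\left(a \right)} = \left(\left(a^{2} + a^{2}\right) + a\right) \sqrt{a} = \left(2 a^{2} + a\right) \sqrt{a} = \left(a + 2 a^{2}\right) \sqrt{a} = \sqrt{a} \left(a + 2 a^{2}\right)$)
$N{\left(z,u \right)} = 7 + 5 \sqrt{2}$ ($N{\left(z,u \right)} = 7 + \frac{\left(2 \cdot 1\right)^{\frac{3}{2}} \left(1 + 2 \cdot 2 \cdot 1\right)}{2} = 7 + \frac{2^{\frac{3}{2}} \left(1 + 2 \cdot 2\right)}{2} = 7 + \frac{2 \sqrt{2} \left(1 + 4\right)}{2} = 7 + \frac{2 \sqrt{2} \cdot 5}{2} = 7 + \frac{10 \sqrt{2}}{2} = 7 + 5 \sqrt{2}$)
$g - N{\left(126,d \right)} = 16107 - \left(7 + 5 \sqrt{2}\right) = 16100 - 5 \sqrt{2}$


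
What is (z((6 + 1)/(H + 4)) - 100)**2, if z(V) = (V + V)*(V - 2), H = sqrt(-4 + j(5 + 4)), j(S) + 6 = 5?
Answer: 4*(461196*sqrt(5) + 546731*I)/(176*sqrt(5) + 199*I) ≈ 10585.0 + 204.5*I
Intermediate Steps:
j(S) = -1 (j(S) = -6 + 5 = -1)
H = I*sqrt(5) (H = sqrt(-4 - 1) = sqrt(-5) = I*sqrt(5) ≈ 2.2361*I)
z(V) = 2*V*(-2 + V) (z(V) = (2*V)*(-2 + V) = 2*V*(-2 + V))
(z((6 + 1)/(H + 4)) - 100)**2 = (2*((6 + 1)/(I*sqrt(5) + 4))*(-2 + (6 + 1)/(I*sqrt(5) + 4)) - 100)**2 = (2*(7/(4 + I*sqrt(5)))*(-2 + 7/(4 + I*sqrt(5))) - 100)**2 = (14*(-2 + 7/(4 + I*sqrt(5)))/(4 + I*sqrt(5)) - 100)**2 = (-100 + 14*(-2 + 7/(4 + I*sqrt(5)))/(4 + I*sqrt(5)))**2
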